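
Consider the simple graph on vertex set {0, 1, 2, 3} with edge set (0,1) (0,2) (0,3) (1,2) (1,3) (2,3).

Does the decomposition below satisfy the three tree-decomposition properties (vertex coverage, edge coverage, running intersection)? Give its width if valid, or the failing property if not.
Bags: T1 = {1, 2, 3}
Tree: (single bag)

No — vertex 0 appears in no bag.

A tree decomposition must satisfy three properties: every vertex lies in some bag; for every edge, both endpoints lie together in some bag; and for every vertex, the bags containing it form a connected subtree. Here vertex 0 appears in no bag, so the decomposition is invalid.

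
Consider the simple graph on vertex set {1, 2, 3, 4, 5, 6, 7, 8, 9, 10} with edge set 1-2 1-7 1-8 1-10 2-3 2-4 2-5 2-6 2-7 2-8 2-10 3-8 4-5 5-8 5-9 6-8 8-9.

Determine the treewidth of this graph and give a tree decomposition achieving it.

Each bag holds 3 vertices, so the decomposition has width 2, which upper-bounds the treewidth. Conversely, {5, 8, 9} is a clique of size 3, and the vertices of any clique must share a bag in every tree decomposition; so some bag has ≥ 3 vertices and tw(G) ≥ 2. Combining the bounds, tw(G) = 2.

Treewidth 2.
One such decomposition:
Bags: B1 = {2, 5, 8}  B2 = {2, 3, 8}  B3 = {2, 6, 8}  B4 = {1, 2, 8}  B5 = {1, 2, 7}  B6 = {5, 8, 9}  B7 = {1, 2, 10}  B8 = {2, 4, 5}
Tree: B1–B2, B2–B3, B3–B4, B4–B5, B1–B6, B5–B7, B1–B8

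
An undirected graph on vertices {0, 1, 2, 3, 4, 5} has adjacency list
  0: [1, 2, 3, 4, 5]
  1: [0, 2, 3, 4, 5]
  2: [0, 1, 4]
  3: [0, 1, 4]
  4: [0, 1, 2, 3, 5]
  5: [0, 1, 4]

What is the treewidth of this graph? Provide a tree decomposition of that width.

The largest bag has 4 vertices, giving width 3; this decomposition certifies tw(G) ≤ 3. Conversely, {0, 1, 2, 4} is a clique of size 4, and the vertices of any clique must share a bag in every tree decomposition; so some bag has ≥ 4 vertices and tw(G) ≥ 3. Combining the bounds, tw(G) = 3.

Treewidth 3.
Bags: B1 = {0, 1, 2, 4}  B2 = {0, 1, 3, 4}  B3 = {0, 1, 4, 5}
Tree: B1–B2, B2–B3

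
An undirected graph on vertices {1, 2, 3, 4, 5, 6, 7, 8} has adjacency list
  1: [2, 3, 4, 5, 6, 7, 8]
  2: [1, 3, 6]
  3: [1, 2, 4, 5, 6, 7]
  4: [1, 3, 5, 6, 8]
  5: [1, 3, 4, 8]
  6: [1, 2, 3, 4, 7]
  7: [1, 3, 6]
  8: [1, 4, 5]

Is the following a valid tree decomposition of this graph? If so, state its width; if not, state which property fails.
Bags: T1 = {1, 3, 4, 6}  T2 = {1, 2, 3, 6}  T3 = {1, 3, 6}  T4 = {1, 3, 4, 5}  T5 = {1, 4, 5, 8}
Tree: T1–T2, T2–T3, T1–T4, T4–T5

No — vertex 7 appears in no bag.

A tree decomposition must satisfy three properties: every vertex lies in some bag; for every edge, both endpoints lie together in some bag; and for every vertex, the bags containing it form a connected subtree. Here vertex 7 appears in no bag, so the decomposition is invalid.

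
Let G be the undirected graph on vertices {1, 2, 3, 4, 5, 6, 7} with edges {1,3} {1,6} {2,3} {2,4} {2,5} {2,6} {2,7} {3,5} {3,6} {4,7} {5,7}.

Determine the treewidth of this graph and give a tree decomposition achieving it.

The largest bag has 3 vertices, giving width 2; this decomposition certifies tw(G) ≤ 2. On the other hand G contains the 3-clique {1, 3, 6}. A clique must lie in a single bag of any decomposition, so no decomposition can have width below 2. The upper and lower bounds meet at 2, so that is the treewidth.

Treewidth 2.
One optimal decomposition is:
Bags: B1 = {2, 3, 5}  B2 = {2, 3, 6}  B3 = {2, 5, 7}  B4 = {1, 3, 6}  B5 = {2, 4, 7}
Tree: B1–B2, B1–B3, B2–B4, B3–B5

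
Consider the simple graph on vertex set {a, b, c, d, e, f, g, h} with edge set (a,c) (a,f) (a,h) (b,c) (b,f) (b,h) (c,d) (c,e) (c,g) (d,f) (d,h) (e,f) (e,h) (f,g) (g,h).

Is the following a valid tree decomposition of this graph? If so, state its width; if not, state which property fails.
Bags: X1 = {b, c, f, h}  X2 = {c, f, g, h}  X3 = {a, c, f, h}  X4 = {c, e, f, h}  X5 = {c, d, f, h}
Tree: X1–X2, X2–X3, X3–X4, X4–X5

Checking the three conditions: (i) the bags cover all of {a, b, c, d, e, f, g, h}; (ii) for each edge, some bag contains both endpoints; (iii) the bags containing any fixed vertex form a subtree. All hold, so the decomposition is valid with width 4 − 1 = 3.

Yes; width 3.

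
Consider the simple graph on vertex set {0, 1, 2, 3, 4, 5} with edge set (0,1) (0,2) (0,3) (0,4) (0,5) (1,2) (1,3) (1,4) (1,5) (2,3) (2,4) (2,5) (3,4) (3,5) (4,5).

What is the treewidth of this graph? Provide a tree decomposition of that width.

A single bag containing all 6 vertices is trivially a valid decomposition of width 5. For the lower bound, the 6 vertices {0, 1, 2, 3, 4, 5} are pairwise adjacent, and any tree decomposition puts a clique entirely inside one bag — forcing width ≥ 5. Therefore the treewidth is 5.

Treewidth 5.
Bags: B1 = {0, 1, 2, 3, 4, 5}
Tree: (single bag)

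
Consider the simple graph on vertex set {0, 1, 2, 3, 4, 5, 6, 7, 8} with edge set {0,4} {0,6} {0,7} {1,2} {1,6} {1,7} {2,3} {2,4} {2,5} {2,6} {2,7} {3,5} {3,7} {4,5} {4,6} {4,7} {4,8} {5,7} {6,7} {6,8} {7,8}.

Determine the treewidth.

A width-3 tree decomposition is:
Bags: B1 = {2, 4, 6, 7}  B2 = {0, 4, 6, 7}  B3 = {2, 4, 5, 7}  B4 = {2, 3, 5, 7}  B5 = {4, 6, 7, 8}  B6 = {1, 2, 6, 7}
Tree: B1–B2, B1–B3, B3–B4, B1–B5, B1–B6
The largest bag has 4 vertices, giving width 3; this decomposition certifies tw(G) ≤ 3. For the lower bound, the 4 vertices {0, 4, 6, 7} are pairwise adjacent, and any tree decomposition puts a clique entirely inside one bag — forcing width ≥ 3. Combining the bounds, tw(G) = 3.

3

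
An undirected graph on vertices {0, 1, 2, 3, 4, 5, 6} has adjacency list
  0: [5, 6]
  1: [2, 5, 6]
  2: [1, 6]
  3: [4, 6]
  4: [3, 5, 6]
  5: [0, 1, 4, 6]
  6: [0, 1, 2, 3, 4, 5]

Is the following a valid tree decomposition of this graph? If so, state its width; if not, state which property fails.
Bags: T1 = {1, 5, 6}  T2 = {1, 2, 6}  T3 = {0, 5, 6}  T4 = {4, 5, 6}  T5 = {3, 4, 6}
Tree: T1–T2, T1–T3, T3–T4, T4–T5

Yes; width 2.

Checking the three conditions: (i) the bags cover all of {0, 1, 2, 3, 4, 5, 6}; (ii) for each edge, some bag contains both endpoints; (iii) the bags containing any fixed vertex form a subtree. All hold, so the decomposition is valid with width 3 − 1 = 2.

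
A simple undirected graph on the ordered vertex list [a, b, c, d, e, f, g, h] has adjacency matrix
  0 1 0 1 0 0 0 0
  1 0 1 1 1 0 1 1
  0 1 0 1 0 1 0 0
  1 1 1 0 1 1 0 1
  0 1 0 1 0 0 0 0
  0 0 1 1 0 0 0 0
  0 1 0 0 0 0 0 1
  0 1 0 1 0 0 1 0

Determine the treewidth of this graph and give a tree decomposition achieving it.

Treewidth 2.
One optimal decomposition is:
Bags: B1 = {a, b, d}  B2 = {b, d, h}  B3 = {b, c, d}  B4 = {c, d, f}  B5 = {b, d, e}  B6 = {b, g, h}
Tree: B1–B2, B2–B3, B3–B4, B2–B5, B2–B6

The largest bag has 3 vertices, giving width 2; this decomposition certifies tw(G) ≤ 2. For the lower bound, the 3 vertices {c, d, f} are pairwise adjacent, and any tree decomposition puts a clique entirely inside one bag — forcing width ≥ 2. Combining the bounds, tw(G) = 2.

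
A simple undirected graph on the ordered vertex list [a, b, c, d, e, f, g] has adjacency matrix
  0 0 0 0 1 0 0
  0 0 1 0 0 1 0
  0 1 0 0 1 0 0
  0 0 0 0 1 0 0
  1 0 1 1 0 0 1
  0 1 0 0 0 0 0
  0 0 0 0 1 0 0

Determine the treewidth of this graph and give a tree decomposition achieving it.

Each bag holds 2 vertices, so the decomposition has width 1, which upper-bounds the treewidth. Since G has at least one edge (e.g. c–e), it is not an edgeless graph, so tw(G) ≥ 1. Combining the bounds, tw(G) = 1.

Treewidth 1.
Bags: B1 = {c, e}  B2 = {e, g}  B3 = {b, c}  B4 = {b, f}  B5 = {a, e}  B6 = {d, e}
Tree: B1–B2, B1–B3, B3–B4, B1–B5, B2–B6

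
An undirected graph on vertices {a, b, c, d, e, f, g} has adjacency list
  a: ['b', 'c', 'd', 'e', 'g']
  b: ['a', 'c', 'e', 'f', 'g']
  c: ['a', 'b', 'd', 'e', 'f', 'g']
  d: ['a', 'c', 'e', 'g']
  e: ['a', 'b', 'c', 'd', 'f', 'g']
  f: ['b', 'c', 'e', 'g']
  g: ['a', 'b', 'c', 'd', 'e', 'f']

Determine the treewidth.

4

A width-4 tree decomposition is:
Bags: B1 = {a, b, c, e, g}  B2 = {a, c, d, e, g}  B3 = {b, c, e, f, g}
Tree: B1–B2, B1–B3
Each bag holds 5 vertices, so the decomposition has width 4, which upper-bounds the treewidth. For the lower bound, the 5 vertices {a, c, d, e, g} are pairwise adjacent, and any tree decomposition puts a clique entirely inside one bag — forcing width ≥ 4. Combining the bounds, tw(G) = 4.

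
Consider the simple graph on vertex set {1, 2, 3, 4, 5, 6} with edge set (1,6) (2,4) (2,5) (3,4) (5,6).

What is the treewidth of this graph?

A width-1 tree decomposition is:
Bags: B1 = {1, 6}  B2 = {5, 6}  B3 = {2, 5}  B4 = {2, 4}  B5 = {3, 4}
Tree: B1–B2, B2–B3, B3–B4, B4–B5
Each bag holds 2 vertices, so the decomposition has width 1, which upper-bounds the treewidth. Since G has at least one edge (e.g. 1–6), it is not an edgeless graph, so tw(G) ≥ 1. The upper and lower bounds meet at 1, so that is the treewidth.

1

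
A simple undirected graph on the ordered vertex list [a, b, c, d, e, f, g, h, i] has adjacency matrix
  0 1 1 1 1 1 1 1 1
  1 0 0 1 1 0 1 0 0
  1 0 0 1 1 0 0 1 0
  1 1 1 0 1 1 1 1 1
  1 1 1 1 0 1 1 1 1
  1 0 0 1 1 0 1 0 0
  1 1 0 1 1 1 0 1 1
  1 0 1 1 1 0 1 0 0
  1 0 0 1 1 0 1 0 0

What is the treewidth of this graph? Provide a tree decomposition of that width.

Every bag has size at most 5, so the width is 5 − 1 = 4 and tw(G) ≤ 4. On the other hand G contains the 5-clique {a, d, e, g, h}. A clique must lie in a single bag of any decomposition, so no decomposition can have width below 4. Hence tw(G) = 4 exactly.

Treewidth 4.
One such decomposition:
Bags: B1 = {a, c, d, e, h}  B2 = {a, d, e, g, h}  B3 = {a, d, e, g, i}  B4 = {a, b, d, e, g}  B5 = {a, d, e, f, g}
Tree: B1–B2, B2–B3, B3–B4, B4–B5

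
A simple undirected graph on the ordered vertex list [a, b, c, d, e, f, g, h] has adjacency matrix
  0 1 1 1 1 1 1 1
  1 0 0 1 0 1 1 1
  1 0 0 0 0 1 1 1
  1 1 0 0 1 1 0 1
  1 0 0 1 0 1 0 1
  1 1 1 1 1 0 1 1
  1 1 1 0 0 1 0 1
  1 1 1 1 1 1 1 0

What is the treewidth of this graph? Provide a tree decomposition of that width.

Treewidth 4.
Bags: B1 = {a, c, f, g, h}  B2 = {a, b, f, g, h}  B3 = {a, b, d, f, h}  B4 = {a, d, e, f, h}
Tree: B1–B2, B2–B3, B3–B4

The largest bag has 5 vertices, giving width 4; this decomposition certifies tw(G) ≤ 4. On the other hand G contains the 5-clique {a, d, e, f, h}. A clique must lie in a single bag of any decomposition, so no decomposition can have width below 4. Hence tw(G) = 4 exactly.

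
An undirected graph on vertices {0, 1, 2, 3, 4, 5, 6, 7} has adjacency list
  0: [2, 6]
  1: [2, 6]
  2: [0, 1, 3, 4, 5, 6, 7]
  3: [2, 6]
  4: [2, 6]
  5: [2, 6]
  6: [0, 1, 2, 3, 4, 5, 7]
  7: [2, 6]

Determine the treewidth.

2

A width-2 tree decomposition is:
Bags: B1 = {2, 5, 6}  B2 = {2, 4, 6}  B3 = {0, 2, 6}  B4 = {2, 3, 6}  B5 = {1, 2, 6}  B6 = {2, 6, 7}
Tree: B1–B2, B2–B3, B3–B4, B3–B5, B1–B6
The largest bag has 3 vertices, giving width 2; this decomposition certifies tw(G) ≤ 2. For the lower bound, the 3 vertices {0, 2, 6} are pairwise adjacent, and any tree decomposition puts a clique entirely inside one bag — forcing width ≥ 2. Therefore the treewidth is 2.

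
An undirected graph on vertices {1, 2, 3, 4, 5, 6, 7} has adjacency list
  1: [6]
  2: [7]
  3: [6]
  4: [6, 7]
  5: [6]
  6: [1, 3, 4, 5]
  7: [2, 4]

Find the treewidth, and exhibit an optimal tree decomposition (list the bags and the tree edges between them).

Every bag has size at most 2, so the width is 2 − 1 = 1 and tw(G) ≤ 1. Since G has at least one edge (e.g. 7–2), it is not an edgeless graph, so tw(G) ≥ 1. Therefore the treewidth is 1.

Treewidth 1.
One such decomposition:
Bags: B1 = {2, 7}  B2 = {4, 7}  B3 = {4, 6}  B4 = {5, 6}  B5 = {3, 6}  B6 = {1, 6}
Tree: B1–B2, B2–B3, B3–B4, B4–B5, B4–B6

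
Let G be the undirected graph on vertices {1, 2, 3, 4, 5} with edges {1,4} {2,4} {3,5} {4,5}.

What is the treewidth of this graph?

A width-1 tree decomposition is:
Bags: B1 = {3, 5}  B2 = {4, 5}  B3 = {1, 4}  B4 = {2, 4}
Tree: B1–B2, B2–B3, B2–B4
Each bag holds 2 vertices, so the decomposition has width 1, which upper-bounds the treewidth. G has an edge, so its treewidth is at least 1. Combining the bounds, tw(G) = 1.

1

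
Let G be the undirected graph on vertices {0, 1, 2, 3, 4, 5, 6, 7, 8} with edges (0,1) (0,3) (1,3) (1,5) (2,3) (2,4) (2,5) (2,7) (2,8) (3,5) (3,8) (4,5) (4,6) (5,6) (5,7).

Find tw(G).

2

A width-2 tree decomposition is:
Bags: B1 = {2, 3, 5}  B2 = {2, 3, 8}  B3 = {2, 4, 5}  B4 = {4, 5, 6}  B5 = {1, 3, 5}  B6 = {0, 1, 3}  B7 = {2, 5, 7}
Tree: B1–B2, B1–B3, B3–B4, B1–B5, B5–B6, B1–B7
The largest bag has 3 vertices, giving width 2; this decomposition certifies tw(G) ≤ 2. For the lower bound, the 3 vertices {0, 1, 3} are pairwise adjacent, and any tree decomposition puts a clique entirely inside one bag — forcing width ≥ 2. The upper and lower bounds meet at 2, so that is the treewidth.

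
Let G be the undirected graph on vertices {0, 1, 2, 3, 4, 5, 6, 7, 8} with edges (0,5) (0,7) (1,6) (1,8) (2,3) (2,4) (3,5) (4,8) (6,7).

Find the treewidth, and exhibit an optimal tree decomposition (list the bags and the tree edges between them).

Treewidth 2.
One optimal decomposition is:
Bags: B1 = {1, 6, 8}  B2 = {4, 6, 8}  B3 = {2, 4, 6}  B4 = {2, 3, 6}  B5 = {3, 5, 6}  B6 = {0, 5, 6}  B7 = {0, 6, 7}
Tree: B1–B2, B2–B3, B3–B4, B4–B5, B5–B6, B6–B7

The largest bag has 3 vertices, giving width 2; this decomposition certifies tw(G) ≤ 2. For the lower bound, G contains the cycle 6–1–8–4–2–3–5–0–7–6, so G is not a forest; only forests have treewidth ≤ 1, hence tw(G) ≥ 2. Hence tw(G) = 2 exactly.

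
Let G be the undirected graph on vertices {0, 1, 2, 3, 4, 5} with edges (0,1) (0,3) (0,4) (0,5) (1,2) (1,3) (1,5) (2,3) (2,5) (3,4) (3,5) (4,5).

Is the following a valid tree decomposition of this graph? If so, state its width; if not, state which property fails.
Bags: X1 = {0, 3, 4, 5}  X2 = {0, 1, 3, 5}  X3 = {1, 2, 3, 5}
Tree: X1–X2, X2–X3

Yes; width 3.

Every vertex of G appears in some bag (union = {0, 1, 2, 3, 4, 5}); every edge is covered by a bag; and for each vertex v the set of bags containing v is connected in the bag tree. The decomposition is therefore valid. The largest bag has 4 vertices, so the width is 3.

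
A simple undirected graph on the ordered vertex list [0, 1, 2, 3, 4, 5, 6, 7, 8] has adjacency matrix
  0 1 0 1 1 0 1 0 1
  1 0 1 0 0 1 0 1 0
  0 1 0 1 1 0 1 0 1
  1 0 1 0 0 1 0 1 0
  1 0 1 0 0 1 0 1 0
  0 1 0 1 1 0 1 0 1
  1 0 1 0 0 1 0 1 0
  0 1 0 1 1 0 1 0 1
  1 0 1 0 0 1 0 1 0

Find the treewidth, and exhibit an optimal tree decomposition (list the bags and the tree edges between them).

The largest bag has 5 vertices, giving width 4; this decomposition certifies tw(G) ≤ 4. For the lower bound: the 5 vertex sets {7,8}, {0,4}, {3,5}, {2}, {6} are disjoint, each induces a connected subgraph, and every pair is joined by at least one edge of G. Contracting each set to a single vertex therefore yields K_{5} as a minor, and since treewidth is minor-monotone, tw(G) ≥ tw(K_{5}) = 4. Combining the bounds, tw(G) = 4.

Treewidth 4.
Bags: B1 = {0, 2, 5, 7, 8}  B2 = {0, 2, 4, 5, 7}  B3 = {0, 2, 3, 5, 7}  B4 = {0, 2, 5, 6, 7}  B5 = {0, 1, 2, 5, 7}
Tree: B1–B2, B2–B3, B3–B4, B4–B5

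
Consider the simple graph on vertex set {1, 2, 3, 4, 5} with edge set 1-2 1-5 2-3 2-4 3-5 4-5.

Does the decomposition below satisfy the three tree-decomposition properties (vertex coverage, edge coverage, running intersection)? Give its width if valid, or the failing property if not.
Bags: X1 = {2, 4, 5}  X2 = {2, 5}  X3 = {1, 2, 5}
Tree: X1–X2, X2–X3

A tree decomposition must satisfy three properties: every vertex lies in some bag; for every edge, both endpoints lie together in some bag; and for every vertex, the bags containing it form a connected subtree. Here vertex 3 appears in no bag, so the decomposition is invalid.

No — vertex 3 appears in no bag.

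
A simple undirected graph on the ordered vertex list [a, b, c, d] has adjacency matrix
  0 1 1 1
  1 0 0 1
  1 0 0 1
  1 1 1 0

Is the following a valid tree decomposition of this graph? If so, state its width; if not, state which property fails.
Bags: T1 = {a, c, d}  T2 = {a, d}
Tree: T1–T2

A tree decomposition must satisfy three properties: every vertex lies in some bag; for every edge, both endpoints lie together in some bag; and for every vertex, the bags containing it form a connected subtree. Here vertex b appears in no bag, so the decomposition is invalid.

No — vertex b appears in no bag.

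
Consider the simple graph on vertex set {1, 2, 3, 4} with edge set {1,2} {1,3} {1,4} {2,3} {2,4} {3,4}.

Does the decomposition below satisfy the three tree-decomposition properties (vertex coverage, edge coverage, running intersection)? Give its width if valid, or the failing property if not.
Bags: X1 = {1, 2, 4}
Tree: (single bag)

No — vertex 3 appears in no bag.

A tree decomposition must satisfy three properties: every vertex lies in some bag; for every edge, both endpoints lie together in some bag; and for every vertex, the bags containing it form a connected subtree. Here vertex 3 appears in no bag, so the decomposition is invalid.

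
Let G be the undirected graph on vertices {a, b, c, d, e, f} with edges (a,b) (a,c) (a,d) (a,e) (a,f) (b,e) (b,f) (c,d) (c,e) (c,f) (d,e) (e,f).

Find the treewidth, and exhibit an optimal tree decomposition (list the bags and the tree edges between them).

The largest bag has 4 vertices, giving width 3; this decomposition certifies tw(G) ≤ 3. On the other hand G contains the 4-clique {a, c, d, e}. A clique must lie in a single bag of any decomposition, so no decomposition can have width below 3. The upper and lower bounds meet at 3, so that is the treewidth.

Treewidth 3.
One such decomposition:
Bags: B1 = {a, c, e, f}  B2 = {a, c, d, e}  B3 = {a, b, e, f}
Tree: B1–B2, B1–B3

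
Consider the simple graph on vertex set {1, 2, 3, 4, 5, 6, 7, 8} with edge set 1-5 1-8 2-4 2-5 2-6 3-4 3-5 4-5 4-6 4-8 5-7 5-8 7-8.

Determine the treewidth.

A width-2 tree decomposition is:
Bags: B1 = {3, 4, 5}  B2 = {4, 5, 8}  B3 = {1, 5, 8}  B4 = {5, 7, 8}  B5 = {2, 4, 5}  B6 = {2, 4, 6}
Tree: B1–B2, B2–B3, B3–B4, B1–B5, B5–B6
Each bag holds 3 vertices, so the decomposition has width 2, which upper-bounds the treewidth. On the other hand G contains the 3-clique {1, 5, 8}. A clique must lie in a single bag of any decomposition, so no decomposition can have width below 2. Hence tw(G) = 2 exactly.

2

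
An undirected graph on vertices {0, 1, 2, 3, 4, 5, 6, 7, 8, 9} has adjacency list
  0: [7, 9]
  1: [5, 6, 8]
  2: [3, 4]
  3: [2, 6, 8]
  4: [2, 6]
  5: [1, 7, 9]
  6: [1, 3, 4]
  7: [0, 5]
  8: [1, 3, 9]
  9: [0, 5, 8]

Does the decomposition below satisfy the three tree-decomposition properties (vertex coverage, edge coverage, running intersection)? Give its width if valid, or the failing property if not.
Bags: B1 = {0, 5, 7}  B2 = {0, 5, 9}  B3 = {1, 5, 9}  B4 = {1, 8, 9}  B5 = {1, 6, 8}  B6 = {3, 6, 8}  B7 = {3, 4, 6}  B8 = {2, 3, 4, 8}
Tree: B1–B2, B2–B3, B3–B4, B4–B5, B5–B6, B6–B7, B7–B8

A tree decomposition must satisfy three properties: every vertex lies in some bag; for every edge, both endpoints lie together in some bag; and for every vertex, the bags containing it form a connected subtree. Here bags containing vertex 8 are not connected in the tree, so the decomposition is invalid.

No — bags containing vertex 8 are not connected in the tree.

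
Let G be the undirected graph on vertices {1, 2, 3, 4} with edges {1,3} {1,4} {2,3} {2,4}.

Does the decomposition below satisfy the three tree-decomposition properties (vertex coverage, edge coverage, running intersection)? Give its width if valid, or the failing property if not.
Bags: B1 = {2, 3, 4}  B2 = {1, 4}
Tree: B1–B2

A tree decomposition must satisfy three properties: every vertex lies in some bag; for every edge, both endpoints lie together in some bag; and for every vertex, the bags containing it form a connected subtree. Here edge (3,1) lies in no bag, so the decomposition is invalid.

No — edge (3,1) lies in no bag.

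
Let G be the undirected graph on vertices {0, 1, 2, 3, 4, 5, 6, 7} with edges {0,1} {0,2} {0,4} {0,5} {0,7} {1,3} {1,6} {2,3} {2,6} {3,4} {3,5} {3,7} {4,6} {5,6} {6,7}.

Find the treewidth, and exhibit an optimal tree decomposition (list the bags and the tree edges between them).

Every bag has size at most 4, so the width is 4 − 1 = 3 and tw(G) ≤ 3. For the lower bound: the 4 vertex sets {1,6}, {3,5}, {0}, {7} are disjoint, each induces a connected subgraph, and every pair is joined by at least one edge of G. Contracting each set to a single vertex therefore yields K_{4} as a minor, and since treewidth is minor-monotone, tw(G) ≥ tw(K_{4}) = 3. Therefore the treewidth is 3.

Treewidth 3.
One optimal decomposition is:
Bags: B1 = {0, 1, 3, 6}  B2 = {0, 3, 5, 6}  B3 = {0, 3, 6, 7}  B4 = {0, 2, 3, 6}  B5 = {0, 3, 4, 6}
Tree: B1–B2, B2–B3, B3–B4, B4–B5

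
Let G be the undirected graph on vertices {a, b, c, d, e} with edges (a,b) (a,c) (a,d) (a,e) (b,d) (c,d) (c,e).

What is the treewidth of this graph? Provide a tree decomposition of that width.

Treewidth 2.
One such decomposition:
Bags: B1 = {a, b, d}  B2 = {a, c, d}  B3 = {a, c, e}
Tree: B1–B2, B2–B3

Every bag has size at most 3, so the width is 3 − 1 = 2 and tw(G) ≤ 2. For the lower bound, the 3 vertices {a, c, d} are pairwise adjacent, and any tree decomposition puts a clique entirely inside one bag — forcing width ≥ 2. The upper and lower bounds meet at 2, so that is the treewidth.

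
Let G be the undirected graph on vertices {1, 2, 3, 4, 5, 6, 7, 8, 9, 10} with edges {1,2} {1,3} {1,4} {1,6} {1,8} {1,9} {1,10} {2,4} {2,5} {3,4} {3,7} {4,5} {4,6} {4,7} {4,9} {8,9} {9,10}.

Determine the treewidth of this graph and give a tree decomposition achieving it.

Treewidth 2.
One such decomposition:
Bags: B1 = {1, 3, 4}  B2 = {1, 4, 9}  B3 = {3, 4, 7}  B4 = {1, 2, 4}  B5 = {1, 9, 10}  B6 = {1, 8, 9}  B7 = {1, 4, 6}  B8 = {2, 4, 5}
Tree: B1–B2, B1–B3, B1–B4, B2–B5, B2–B6, B2–B7, B4–B8

The largest bag has 3 vertices, giving width 2; this decomposition certifies tw(G) ≤ 2. For the lower bound, the 3 vertices {1, 8, 9} are pairwise adjacent, and any tree decomposition puts a clique entirely inside one bag — forcing width ≥ 2. Therefore the treewidth is 2.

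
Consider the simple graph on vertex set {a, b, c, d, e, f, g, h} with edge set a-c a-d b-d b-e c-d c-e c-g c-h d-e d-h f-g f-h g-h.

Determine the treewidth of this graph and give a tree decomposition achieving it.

Treewidth 2.
One such decomposition:
Bags: B1 = {c, d, e}  B2 = {a, c, d}  B3 = {c, d, h}  B4 = {c, g, h}  B5 = {b, d, e}  B6 = {f, g, h}
Tree: B1–B2, B2–B3, B3–B4, B1–B5, B4–B6

Each bag holds 3 vertices, so the decomposition has width 2, which upper-bounds the treewidth. On the other hand G contains the 3-clique {c, d, e}. A clique must lie in a single bag of any decomposition, so no decomposition can have width below 2. Combining the bounds, tw(G) = 2.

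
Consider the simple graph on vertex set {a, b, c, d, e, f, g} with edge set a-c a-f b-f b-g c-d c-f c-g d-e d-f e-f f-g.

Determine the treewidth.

2

A width-2 tree decomposition is:
Bags: B1 = {c, f, g}  B2 = {b, f, g}  B3 = {a, c, f}  B4 = {c, d, f}  B5 = {d, e, f}
Tree: B1–B2, B1–B3, B3–B4, B4–B5
Each bag holds 3 vertices, so the decomposition has width 2, which upper-bounds the treewidth. Conversely, {d, e, f} is a clique of size 3, and the vertices of any clique must share a bag in every tree decomposition; so some bag has ≥ 3 vertices and tw(G) ≥ 2. Therefore the treewidth is 2.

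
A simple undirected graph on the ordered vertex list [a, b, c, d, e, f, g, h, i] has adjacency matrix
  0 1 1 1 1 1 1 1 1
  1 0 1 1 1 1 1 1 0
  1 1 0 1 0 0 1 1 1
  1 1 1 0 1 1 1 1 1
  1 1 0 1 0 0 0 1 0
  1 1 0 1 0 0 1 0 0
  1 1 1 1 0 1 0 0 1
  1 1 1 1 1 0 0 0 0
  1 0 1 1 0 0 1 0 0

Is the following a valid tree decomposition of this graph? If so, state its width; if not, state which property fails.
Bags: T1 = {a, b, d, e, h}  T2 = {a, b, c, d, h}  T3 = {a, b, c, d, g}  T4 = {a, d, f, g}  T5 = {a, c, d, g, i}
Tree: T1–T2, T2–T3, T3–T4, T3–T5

No — edge (b,f) lies in no bag.

A tree decomposition must satisfy three properties: every vertex lies in some bag; for every edge, both endpoints lie together in some bag; and for every vertex, the bags containing it form a connected subtree. Here edge (b,f) lies in no bag, so the decomposition is invalid.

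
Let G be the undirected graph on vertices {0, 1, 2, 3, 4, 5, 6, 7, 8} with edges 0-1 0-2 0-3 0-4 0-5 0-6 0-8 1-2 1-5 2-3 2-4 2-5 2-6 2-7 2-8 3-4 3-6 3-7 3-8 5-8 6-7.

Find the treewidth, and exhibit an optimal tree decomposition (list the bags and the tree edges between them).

Treewidth 3.
Bags: B1 = {0, 2, 3, 8}  B2 = {0, 2, 3, 6}  B3 = {0, 2, 5, 8}  B4 = {2, 3, 6, 7}  B5 = {0, 2, 3, 4}  B6 = {0, 1, 2, 5}
Tree: B1–B2, B1–B3, B2–B4, B1–B5, B3–B6

Every bag has size at most 4, so the width is 4 − 1 = 3 and tw(G) ≤ 3. Conversely, {0, 1, 2, 5} is a clique of size 4, and the vertices of any clique must share a bag in every tree decomposition; so some bag has ≥ 4 vertices and tw(G) ≥ 3. Combining the bounds, tw(G) = 3.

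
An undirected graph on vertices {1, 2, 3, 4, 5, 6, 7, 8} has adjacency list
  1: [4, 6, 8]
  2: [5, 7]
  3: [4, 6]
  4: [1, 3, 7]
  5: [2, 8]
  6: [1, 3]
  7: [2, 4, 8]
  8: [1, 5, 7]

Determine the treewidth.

2

A width-2 tree decomposition is:
Bags: B1 = {1, 3, 6}  B2 = {1, 3, 4}  B3 = {1, 4, 8}  B4 = {4, 7, 8}  B5 = {5, 7, 8}  B6 = {2, 5, 7}
Tree: B1–B2, B2–B3, B3–B4, B4–B5, B5–B6
Every bag has size at most 3, so the width is 3 − 1 = 2 and tw(G) ≤ 2. The edges 6–3–4–1–6 form a cycle, so G is not a tree and its treewidth is at least 2. Therefore the treewidth is 2.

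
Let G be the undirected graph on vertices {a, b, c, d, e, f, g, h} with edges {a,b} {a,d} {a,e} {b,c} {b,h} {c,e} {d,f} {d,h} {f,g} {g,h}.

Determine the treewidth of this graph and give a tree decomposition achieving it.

Each bag holds 3 vertices, so the decomposition has width 2, which upper-bounds the treewidth. Since c–e–a–b–c is a cycle in G, G is not acyclic. Forests are exactly the graphs of treewidth ≤ 1, so tw(G) ≥ 2. The upper and lower bounds meet at 2, so that is the treewidth.

Treewidth 2.
One such decomposition:
Bags: B1 = {b, c, e}  B2 = {a, b, e}  B3 = {a, b, h}  B4 = {a, d, h}  B5 = {d, g, h}  B6 = {d, f, g}
Tree: B1–B2, B2–B3, B3–B4, B4–B5, B5–B6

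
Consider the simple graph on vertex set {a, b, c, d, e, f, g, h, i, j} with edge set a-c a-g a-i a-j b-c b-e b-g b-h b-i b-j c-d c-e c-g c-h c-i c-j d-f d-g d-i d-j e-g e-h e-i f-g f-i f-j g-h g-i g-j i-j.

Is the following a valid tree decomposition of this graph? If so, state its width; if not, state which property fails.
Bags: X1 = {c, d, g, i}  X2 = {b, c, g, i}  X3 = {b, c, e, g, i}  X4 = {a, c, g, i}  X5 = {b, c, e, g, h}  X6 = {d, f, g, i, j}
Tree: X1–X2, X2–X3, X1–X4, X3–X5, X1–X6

No — edge (j,c) lies in no bag.

A tree decomposition must satisfy three properties: every vertex lies in some bag; for every edge, both endpoints lie together in some bag; and for every vertex, the bags containing it form a connected subtree. Here edge (j,c) lies in no bag, so the decomposition is invalid.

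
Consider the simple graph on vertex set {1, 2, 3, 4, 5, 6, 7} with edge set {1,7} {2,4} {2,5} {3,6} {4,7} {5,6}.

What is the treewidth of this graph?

1

A width-1 tree decomposition is:
Bags: B1 = {3, 6}  B2 = {5, 6}  B3 = {2, 5}  B4 = {2, 4}  B5 = {4, 7}  B6 = {1, 7}
Tree: B1–B2, B2–B3, B3–B4, B4–B5, B5–B6
Each bag holds 2 vertices, so the decomposition has width 1, which upper-bounds the treewidth. G has an edge, so its treewidth is at least 1. Therefore the treewidth is 1.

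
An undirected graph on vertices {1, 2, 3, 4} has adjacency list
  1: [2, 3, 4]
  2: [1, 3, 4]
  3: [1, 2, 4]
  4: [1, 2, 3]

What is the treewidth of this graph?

3

A width-3 tree decomposition is:
Bags: B1 = {1, 2, 3, 4}
Tree: (single bag)
A single bag containing all 4 vertices is trivially a valid decomposition of width 3. On the other hand G contains the 4-clique {1, 2, 3, 4}. A clique must lie in a single bag of any decomposition, so no decomposition can have width below 3. Hence tw(G) = 3 exactly.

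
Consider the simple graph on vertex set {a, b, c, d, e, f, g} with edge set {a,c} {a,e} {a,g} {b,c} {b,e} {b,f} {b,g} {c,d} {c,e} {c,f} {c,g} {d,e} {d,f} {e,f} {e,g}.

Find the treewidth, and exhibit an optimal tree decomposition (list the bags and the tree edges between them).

Treewidth 3.
One optimal decomposition is:
Bags: B1 = {c, d, e, f}  B2 = {b, c, e, f}  B3 = {b, c, e, g}  B4 = {a, c, e, g}
Tree: B1–B2, B2–B3, B3–B4

Each bag holds 4 vertices, so the decomposition has width 3, which upper-bounds the treewidth. On the other hand G contains the 4-clique {a, c, e, g}. A clique must lie in a single bag of any decomposition, so no decomposition can have width below 3. The upper and lower bounds meet at 3, so that is the treewidth.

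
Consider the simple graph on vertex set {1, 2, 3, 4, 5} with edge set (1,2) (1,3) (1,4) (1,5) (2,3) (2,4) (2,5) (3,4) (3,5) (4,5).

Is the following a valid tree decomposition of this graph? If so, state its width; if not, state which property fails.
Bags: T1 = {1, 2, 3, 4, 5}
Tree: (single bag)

Every vertex of G appears in some bag (union = {1, 2, 3, 4, 5}); every edge is covered by a bag; and for each vertex v the set of bags containing v is connected in the bag tree. The decomposition is therefore valid. The largest bag has 5 vertices, so the width is 4.

Yes; width 4.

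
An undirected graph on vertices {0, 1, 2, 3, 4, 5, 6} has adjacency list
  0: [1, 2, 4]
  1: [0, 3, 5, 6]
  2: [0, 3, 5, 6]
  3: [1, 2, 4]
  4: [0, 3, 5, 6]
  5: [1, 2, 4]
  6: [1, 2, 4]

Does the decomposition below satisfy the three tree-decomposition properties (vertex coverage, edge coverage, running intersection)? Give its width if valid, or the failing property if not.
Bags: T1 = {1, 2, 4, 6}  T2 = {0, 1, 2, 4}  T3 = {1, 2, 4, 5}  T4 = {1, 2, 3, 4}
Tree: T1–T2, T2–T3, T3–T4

Yes; width 3.

Every vertex of G appears in some bag (union = {0, 1, 2, 3, 4, 5, 6}); every edge is covered by a bag; and for each vertex v the set of bags containing v is connected in the bag tree. The decomposition is therefore valid. The largest bag has 4 vertices, so the width is 3.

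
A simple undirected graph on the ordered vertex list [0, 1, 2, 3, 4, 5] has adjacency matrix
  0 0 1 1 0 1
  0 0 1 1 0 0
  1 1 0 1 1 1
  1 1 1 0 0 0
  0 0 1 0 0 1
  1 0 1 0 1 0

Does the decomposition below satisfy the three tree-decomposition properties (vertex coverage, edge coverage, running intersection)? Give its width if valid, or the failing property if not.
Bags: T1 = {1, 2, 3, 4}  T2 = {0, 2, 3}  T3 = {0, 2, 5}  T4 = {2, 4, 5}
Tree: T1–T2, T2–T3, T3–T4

No — bags containing vertex 4 are not connected in the tree.

A tree decomposition must satisfy three properties: every vertex lies in some bag; for every edge, both endpoints lie together in some bag; and for every vertex, the bags containing it form a connected subtree. Here bags containing vertex 4 are not connected in the tree, so the decomposition is invalid.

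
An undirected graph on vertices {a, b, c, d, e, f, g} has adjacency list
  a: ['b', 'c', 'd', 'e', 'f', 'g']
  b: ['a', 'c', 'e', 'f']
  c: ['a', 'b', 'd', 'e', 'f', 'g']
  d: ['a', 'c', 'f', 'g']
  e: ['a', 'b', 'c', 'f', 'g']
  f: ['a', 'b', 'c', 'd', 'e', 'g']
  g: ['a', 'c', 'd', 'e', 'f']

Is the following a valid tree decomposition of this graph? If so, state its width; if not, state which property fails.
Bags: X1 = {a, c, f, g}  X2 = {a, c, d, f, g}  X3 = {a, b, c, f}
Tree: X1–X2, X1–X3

No — vertex e appears in no bag.

A tree decomposition must satisfy three properties: every vertex lies in some bag; for every edge, both endpoints lie together in some bag; and for every vertex, the bags containing it form a connected subtree. Here vertex e appears in no bag, so the decomposition is invalid.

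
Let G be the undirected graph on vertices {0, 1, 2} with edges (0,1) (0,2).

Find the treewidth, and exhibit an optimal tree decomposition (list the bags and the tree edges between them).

Treewidth 1.
Bags: B1 = {0, 1}  B2 = {0, 2}
Tree: B1–B2

The largest bag has 2 vertices, giving width 1; this decomposition certifies tw(G) ≤ 1. G has an edge, so its treewidth is at least 1. Hence tw(G) = 1 exactly.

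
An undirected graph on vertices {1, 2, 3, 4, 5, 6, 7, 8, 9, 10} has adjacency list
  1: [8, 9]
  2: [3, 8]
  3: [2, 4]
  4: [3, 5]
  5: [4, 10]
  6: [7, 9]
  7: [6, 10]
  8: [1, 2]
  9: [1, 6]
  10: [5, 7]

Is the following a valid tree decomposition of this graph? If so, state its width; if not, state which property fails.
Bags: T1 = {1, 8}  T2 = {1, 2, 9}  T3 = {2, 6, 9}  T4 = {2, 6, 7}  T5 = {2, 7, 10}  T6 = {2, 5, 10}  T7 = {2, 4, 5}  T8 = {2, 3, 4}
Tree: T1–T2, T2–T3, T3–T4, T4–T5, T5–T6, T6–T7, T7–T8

No — edge (2,8) lies in no bag.

A tree decomposition must satisfy three properties: every vertex lies in some bag; for every edge, both endpoints lie together in some bag; and for every vertex, the bags containing it form a connected subtree. Here edge (2,8) lies in no bag, so the decomposition is invalid.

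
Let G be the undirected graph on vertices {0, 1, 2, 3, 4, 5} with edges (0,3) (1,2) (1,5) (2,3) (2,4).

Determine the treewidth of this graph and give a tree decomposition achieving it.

The largest bag has 2 vertices, giving width 1; this decomposition certifies tw(G) ≤ 1. Since G has at least one edge (e.g. 4–2), it is not an edgeless graph, so tw(G) ≥ 1. Therefore the treewidth is 1.

Treewidth 1.
One optimal decomposition is:
Bags: B1 = {2, 4}  B2 = {2, 3}  B3 = {1, 2}  B4 = {0, 3}  B5 = {1, 5}
Tree: B1–B2, B1–B3, B2–B4, B3–B5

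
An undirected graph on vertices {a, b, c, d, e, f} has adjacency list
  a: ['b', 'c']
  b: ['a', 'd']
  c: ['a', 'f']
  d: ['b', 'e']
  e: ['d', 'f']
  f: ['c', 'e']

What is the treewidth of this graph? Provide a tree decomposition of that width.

Treewidth 2.
One such decomposition:
Bags: B1 = {b, d, e}  B2 = {b, e, f}  B3 = {b, c, f}  B4 = {a, b, c}
Tree: B1–B2, B2–B3, B3–B4

Each bag holds 3 vertices, so the decomposition has width 2, which upper-bounds the treewidth. For the lower bound, G contains the cycle b–d–e–f–c–a–b, so G is not a forest; only forests have treewidth ≤ 1, hence tw(G) ≥ 2. Combining the bounds, tw(G) = 2.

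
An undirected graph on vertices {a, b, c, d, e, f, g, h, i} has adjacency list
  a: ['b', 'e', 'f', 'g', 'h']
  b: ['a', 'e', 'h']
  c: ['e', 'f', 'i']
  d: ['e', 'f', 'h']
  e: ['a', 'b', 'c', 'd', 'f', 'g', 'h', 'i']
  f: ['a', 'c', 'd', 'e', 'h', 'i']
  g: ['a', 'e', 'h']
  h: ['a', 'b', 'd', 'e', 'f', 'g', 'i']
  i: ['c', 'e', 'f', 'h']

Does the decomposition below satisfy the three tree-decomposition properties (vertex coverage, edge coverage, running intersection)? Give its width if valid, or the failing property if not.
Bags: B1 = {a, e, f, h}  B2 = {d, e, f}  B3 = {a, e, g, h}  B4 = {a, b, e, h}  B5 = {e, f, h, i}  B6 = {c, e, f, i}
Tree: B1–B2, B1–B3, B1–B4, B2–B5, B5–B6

No — edge (h,d) lies in no bag.

A tree decomposition must satisfy three properties: every vertex lies in some bag; for every edge, both endpoints lie together in some bag; and for every vertex, the bags containing it form a connected subtree. Here edge (h,d) lies in no bag, so the decomposition is invalid.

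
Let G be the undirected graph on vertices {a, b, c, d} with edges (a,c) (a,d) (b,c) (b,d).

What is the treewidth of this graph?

A width-2 tree decomposition is:
Bags: B1 = {a, c, d}  B2 = {b, c, d}
Tree: B1–B2
Every bag has size at most 3, so the width is 3 − 1 = 2 and tw(G) ≤ 2. The edges c–a–d–b–c form a cycle, so G is not a tree and its treewidth is at least 2. The upper and lower bounds meet at 2, so that is the treewidth.

2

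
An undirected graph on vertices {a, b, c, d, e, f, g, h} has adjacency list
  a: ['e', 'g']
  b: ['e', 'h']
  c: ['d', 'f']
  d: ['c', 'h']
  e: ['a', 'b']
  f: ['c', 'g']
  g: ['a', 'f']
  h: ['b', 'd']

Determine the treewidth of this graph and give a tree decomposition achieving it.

Treewidth 2.
One optimal decomposition is:
Bags: B1 = {a, e, g}  B2 = {b, e, g}  B3 = {b, g, h}  B4 = {d, g, h}  B5 = {c, d, g}  B6 = {c, f, g}
Tree: B1–B2, B2–B3, B3–B4, B4–B5, B5–B6

Every bag has size at most 3, so the width is 3 − 1 = 2 and tw(G) ≤ 2. Since g–a–e–b–h–d–c–f–g is a cycle in G, G is not acyclic. Forests are exactly the graphs of treewidth ≤ 1, so tw(G) ≥ 2. The upper and lower bounds meet at 2, so that is the treewidth.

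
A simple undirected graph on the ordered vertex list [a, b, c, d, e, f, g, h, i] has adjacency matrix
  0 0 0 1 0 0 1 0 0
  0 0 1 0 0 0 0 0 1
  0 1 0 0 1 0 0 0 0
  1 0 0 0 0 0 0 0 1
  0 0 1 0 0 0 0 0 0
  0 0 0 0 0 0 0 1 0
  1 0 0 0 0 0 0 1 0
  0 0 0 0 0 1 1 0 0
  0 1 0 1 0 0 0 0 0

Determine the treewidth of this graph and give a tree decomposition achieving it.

The largest bag has 2 vertices, giving width 1; this decomposition certifies tw(G) ≤ 1. G has an edge, so its treewidth is at least 1. Combining the bounds, tw(G) = 1.

Treewidth 1.
Bags: B1 = {f, h}  B2 = {g, h}  B3 = {a, g}  B4 = {a, d}  B5 = {d, i}  B6 = {b, i}  B7 = {b, c}  B8 = {c, e}
Tree: B1–B2, B2–B3, B3–B4, B4–B5, B5–B6, B6–B7, B7–B8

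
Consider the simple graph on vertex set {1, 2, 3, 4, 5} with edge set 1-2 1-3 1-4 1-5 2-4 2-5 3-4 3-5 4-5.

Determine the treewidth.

3

A width-3 tree decomposition is:
Bags: B1 = {1, 3, 4, 5}  B2 = {1, 2, 4, 5}
Tree: B1–B2
The largest bag has 4 vertices, giving width 3; this decomposition certifies tw(G) ≤ 3. On the other hand G contains the 4-clique {1, 2, 4, 5}. A clique must lie in a single bag of any decomposition, so no decomposition can have width below 3. Hence tw(G) = 3 exactly.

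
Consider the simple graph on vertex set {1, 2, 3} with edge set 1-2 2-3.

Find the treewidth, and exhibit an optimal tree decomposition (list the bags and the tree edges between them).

Treewidth 1.
One optimal decomposition is:
Bags: B1 = {2, 3}  B2 = {1, 2}
Tree: B1–B2

The largest bag has 2 vertices, giving width 1; this decomposition certifies tw(G) ≤ 1. Any graph with an edge has treewidth ≥ 1, and G has the edge 2–3. Combining the bounds, tw(G) = 1.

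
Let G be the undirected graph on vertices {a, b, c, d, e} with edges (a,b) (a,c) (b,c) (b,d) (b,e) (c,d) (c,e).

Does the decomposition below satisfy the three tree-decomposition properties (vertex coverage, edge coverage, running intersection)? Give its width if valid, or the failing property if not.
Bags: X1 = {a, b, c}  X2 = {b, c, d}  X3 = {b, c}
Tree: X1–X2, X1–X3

No — vertex e appears in no bag.

A tree decomposition must satisfy three properties: every vertex lies in some bag; for every edge, both endpoints lie together in some bag; and for every vertex, the bags containing it form a connected subtree. Here vertex e appears in no bag, so the decomposition is invalid.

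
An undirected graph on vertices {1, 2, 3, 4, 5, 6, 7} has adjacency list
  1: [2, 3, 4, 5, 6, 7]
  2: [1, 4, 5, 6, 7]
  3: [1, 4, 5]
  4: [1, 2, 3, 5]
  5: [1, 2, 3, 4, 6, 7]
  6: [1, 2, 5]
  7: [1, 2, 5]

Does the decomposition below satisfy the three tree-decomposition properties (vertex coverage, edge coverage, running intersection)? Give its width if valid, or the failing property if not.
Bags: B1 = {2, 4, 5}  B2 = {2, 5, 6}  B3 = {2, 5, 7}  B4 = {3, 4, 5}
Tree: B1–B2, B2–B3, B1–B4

A tree decomposition must satisfy three properties: every vertex lies in some bag; for every edge, both endpoints lie together in some bag; and for every vertex, the bags containing it form a connected subtree. Here vertex 1 appears in no bag, so the decomposition is invalid.

No — vertex 1 appears in no bag.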